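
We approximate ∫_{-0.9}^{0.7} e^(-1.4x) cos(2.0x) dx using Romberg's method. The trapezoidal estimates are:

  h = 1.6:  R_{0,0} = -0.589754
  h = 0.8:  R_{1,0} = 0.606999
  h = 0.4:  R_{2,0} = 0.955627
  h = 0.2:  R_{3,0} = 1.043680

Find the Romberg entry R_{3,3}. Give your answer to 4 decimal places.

Richardson extrapolation on the trapezoidal column (denominator 4−1=3):
R_{1,1} = 0.606999 + (0.606999 − (-0.589754))/3 = 1.005917
R_{2,1} = 0.955627 + (0.955627 − 0.606999)/3 = 1.071836
R_{3,1} = (4·1.043680 − 0.955627) / 3 = 1.073031
R_{2,2} = 1.071836 + (1.071836 − 1.005917)/15 = 1.076231
R_{3,2} = 1.073031 + (1.073031 − 1.071836)/15 = 1.073111
R_{3,3} = (64·1.073111 − 1.076231) / 63 = 1.073061

1.0731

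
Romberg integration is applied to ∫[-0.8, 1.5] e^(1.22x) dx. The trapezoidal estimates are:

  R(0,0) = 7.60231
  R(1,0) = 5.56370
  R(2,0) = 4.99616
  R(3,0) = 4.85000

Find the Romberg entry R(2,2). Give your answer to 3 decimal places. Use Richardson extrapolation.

Richardson extrapolation on the trapezoidal column (denominator 4−1=3):
R(1,1) = (4·5.56370 − 7.60231) / 3 = 4.88416
R(2,1) = 4.99616 + (4.99616 − 5.56370)/3 = 4.80698
R(2,2) = 4.80698 + (4.80698 − 4.88416)/15 = 4.80183
(Column j=1 coincides with Simpson's rule on the same nodes.)

4.802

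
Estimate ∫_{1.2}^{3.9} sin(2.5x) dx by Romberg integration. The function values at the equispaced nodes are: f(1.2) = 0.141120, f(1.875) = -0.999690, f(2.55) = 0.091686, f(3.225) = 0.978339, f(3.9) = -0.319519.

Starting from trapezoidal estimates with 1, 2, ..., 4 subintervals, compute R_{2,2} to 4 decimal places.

-0.0250

R_{0,0} (trapezoid, 1 panel, h=2.7000): -0.240839
R_{1,0} (trapezoid, 2 panels, h=1.3500): 0.003357
R_{2,0} (trapezoid, 4 panels, h=0.6750): -0.012734
R_{1,1} = 0.003357 + (0.003357 − (-0.240839))/3 = 0.084756
R_{2,1} = -0.012734 + (-0.012734 − 0.003357)/3 = -0.018098
R_{2,2} = -0.018098 + (-0.018098 − 0.084756)/15 = -0.024955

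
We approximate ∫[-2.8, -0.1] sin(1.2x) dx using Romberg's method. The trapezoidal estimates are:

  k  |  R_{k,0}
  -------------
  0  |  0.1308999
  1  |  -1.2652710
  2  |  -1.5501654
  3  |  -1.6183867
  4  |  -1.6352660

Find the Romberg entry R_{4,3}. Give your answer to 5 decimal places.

-1.64088

R_{2,1} = -1.5501654 + (-1.5501654 − (-1.2652710))/3 = -1.6451302
R_{3,1} = (4·(-1.6183867) − (-1.5501654)) / 3 = -1.6411271
R_{4,1} = (4·(-1.6352660) − (-1.6183867)) / 3 = -1.6408924
R_{3,2} = (16·(-1.6411271) − (-1.6451302)) / 15 = -1.6408602
R_{4,2} = -1.6408924 + (-1.6408924 − (-1.6411271))/15 = -1.6408768
R_{4,3} = (64·(-1.6408768) − (-1.6408602)) / 63 = -1.6408771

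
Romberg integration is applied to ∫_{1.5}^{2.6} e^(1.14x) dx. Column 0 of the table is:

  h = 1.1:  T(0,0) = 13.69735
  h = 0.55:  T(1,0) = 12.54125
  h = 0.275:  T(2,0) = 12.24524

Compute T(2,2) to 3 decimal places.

12.146

T(1,1) = 12.54125 + (12.54125 − 13.69735)/3 = 12.15588
T(2,1) = (4·12.24524 − 12.54125) / 3 = 12.14657
T(2,2) = (16·12.14657 − 12.15588) / 15 = 12.14595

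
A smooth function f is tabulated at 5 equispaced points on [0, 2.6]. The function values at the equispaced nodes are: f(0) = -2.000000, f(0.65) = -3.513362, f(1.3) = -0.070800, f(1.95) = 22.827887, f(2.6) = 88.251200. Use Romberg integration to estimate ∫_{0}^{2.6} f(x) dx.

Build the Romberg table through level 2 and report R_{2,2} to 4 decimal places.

R_{0,0} (trapezoid, 1 panel, h=2.6000): 112.126560
R_{1,0} (trapezoid, 2 panels, h=1.3000): 55.971240
R_{2,0} (trapezoid, 4 panels, h=0.6500): 40.540061
R_{1,1} = 55.971240 + (55.971240 − 112.126560)/3 = 37.252800
R_{2,1} = 40.540061 + (40.540061 − 55.971240)/3 = 35.396335
R_{2,2} = 35.396335 + (35.396335 − 37.252800)/15 = 35.272571

35.2726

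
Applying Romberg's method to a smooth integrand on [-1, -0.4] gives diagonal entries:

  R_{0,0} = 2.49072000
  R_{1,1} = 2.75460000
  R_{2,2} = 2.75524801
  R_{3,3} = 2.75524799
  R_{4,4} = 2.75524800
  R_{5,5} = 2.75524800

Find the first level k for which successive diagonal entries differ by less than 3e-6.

k = 3

|R_{1,1} − R_{0,0}| = 0.26388000 ≥ 3e-6
|R_{2,2} − R_{1,1}| = 0.00064801 ≥ 3e-6
|R_{3,3} − R_{2,2}| = 0.00000002 < 3e-6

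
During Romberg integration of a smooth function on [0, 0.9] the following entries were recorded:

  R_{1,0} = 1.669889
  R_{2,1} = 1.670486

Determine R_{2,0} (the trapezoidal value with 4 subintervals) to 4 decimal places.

1.6703

From R_{2,1} = (4·R_{2,0} − R_{1,0})/3, solve for R_{2,0}:
4·R_{2,0} = 3·1.670486 + 1.669889 = 6.681347
R_{2,0} = 1.670337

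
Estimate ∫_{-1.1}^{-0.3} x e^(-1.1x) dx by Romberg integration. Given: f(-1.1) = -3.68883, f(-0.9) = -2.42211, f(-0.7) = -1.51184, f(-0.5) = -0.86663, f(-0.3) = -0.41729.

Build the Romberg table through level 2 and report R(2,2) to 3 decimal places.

R(0,0) (trapezoid, 1 panel, h=0.8000): -1.64245
R(1,0) (trapezoid, 2 panels, h=0.4000): -1.42596
R(2,0) (trapezoid, 4 panels, h=0.2000): -1.37073
R(1,1) = -1.42596 + (-1.42596 − (-1.64245))/3 = -1.35380
R(2,1) = -1.37073 + (-1.37073 − (-1.42596))/3 = -1.35232
R(2,2) = -1.35232 + (-1.35232 − (-1.35380))/15 = -1.35222

-1.352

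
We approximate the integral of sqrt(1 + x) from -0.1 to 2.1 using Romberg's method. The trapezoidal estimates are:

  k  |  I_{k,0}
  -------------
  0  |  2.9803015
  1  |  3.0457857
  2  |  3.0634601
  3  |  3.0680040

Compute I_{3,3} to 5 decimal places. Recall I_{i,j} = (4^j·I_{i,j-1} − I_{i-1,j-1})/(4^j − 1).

3.06953

Richardson extrapolation on the trapezoidal column (denominator 4−1=3):
I_{1,1} = (4·3.0457857 − 2.9803015) / 3 = 3.0676138
I_{2,1} = 3.0634601 + (3.0634601 − 3.0457857)/3 = 3.0693516
I_{3,1} = 3.0680040 + (3.0680040 − 3.0634601)/3 = 3.0695186
I_{2,2} = (16·3.0693516 − 3.0676138) / 15 = 3.0694675
I_{3,2} = 3.0695186 + (3.0695186 − 3.0693516)/15 = 3.0695297
I_{3,3} = 3.0695297 + (3.0695297 − 3.0694675)/63 = 3.0695307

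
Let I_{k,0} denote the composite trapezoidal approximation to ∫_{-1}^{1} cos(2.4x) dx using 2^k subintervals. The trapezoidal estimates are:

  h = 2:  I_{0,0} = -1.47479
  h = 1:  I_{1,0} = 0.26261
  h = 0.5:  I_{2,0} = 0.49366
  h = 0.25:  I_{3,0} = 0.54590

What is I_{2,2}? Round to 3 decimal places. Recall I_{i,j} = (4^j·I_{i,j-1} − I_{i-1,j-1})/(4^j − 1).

Richardson extrapolation on the trapezoidal column (denominator 4−1=3):
I_{1,1} = (4·0.26261 − (-1.47479)) / 3 = 0.84174
I_{2,1} = (4·0.49366 − 0.26261) / 3 = 0.57068
I_{2,2} = 0.57068 + (0.57068 − 0.84174)/15 = 0.55261
(Column j=1 coincides with Simpson's rule on the same nodes.)

0.553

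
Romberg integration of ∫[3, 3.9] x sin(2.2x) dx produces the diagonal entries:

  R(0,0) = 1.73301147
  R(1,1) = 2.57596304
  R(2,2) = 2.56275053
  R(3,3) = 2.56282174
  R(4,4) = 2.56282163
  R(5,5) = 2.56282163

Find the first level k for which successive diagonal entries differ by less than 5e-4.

k = 3

|R(1,1) − R(0,0)| = 0.84295157 ≥ 5e-4
|R(2,2) − R(1,1)| = 0.01321251 ≥ 5e-4
|R(3,3) − R(2,2)| = 0.00007121 < 5e-4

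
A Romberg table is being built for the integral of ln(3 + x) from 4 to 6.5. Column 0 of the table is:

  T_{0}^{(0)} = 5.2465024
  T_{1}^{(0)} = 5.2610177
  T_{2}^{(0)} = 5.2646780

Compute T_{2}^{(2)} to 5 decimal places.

5.26590

T_{1}^{(1)} = 5.2610177 + (5.2610177 − 5.2465024)/3 = 5.2658561
T_{2}^{(1)} = 5.2646780 + (5.2646780 − 5.2610177)/3 = 5.2658981
T_{2}^{(2)} = 5.2658981 + (5.2658981 − 5.2658561)/15 = 5.2659009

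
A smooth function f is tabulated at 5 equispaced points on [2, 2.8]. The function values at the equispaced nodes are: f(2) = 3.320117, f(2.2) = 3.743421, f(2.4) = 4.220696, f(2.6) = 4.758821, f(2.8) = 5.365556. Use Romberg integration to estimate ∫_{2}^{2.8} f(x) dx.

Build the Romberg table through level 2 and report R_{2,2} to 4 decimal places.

R_{0,0} (trapezoid, 1 panel, h=0.8000): 3.474269
R_{1,0} (trapezoid, 2 panels, h=0.4000): 3.425413
R_{2,0} (trapezoid, 4 panels, h=0.2000): 3.413155
R_{1,1} = 3.425413 + (3.425413 − 3.474269)/3 = 3.409128
R_{2,1} = 3.413155 + (3.413155 − 3.425413)/3 = 3.409069
R_{2,2} = 3.409069 + (3.409069 − 3.409128)/15 = 3.409065

3.4091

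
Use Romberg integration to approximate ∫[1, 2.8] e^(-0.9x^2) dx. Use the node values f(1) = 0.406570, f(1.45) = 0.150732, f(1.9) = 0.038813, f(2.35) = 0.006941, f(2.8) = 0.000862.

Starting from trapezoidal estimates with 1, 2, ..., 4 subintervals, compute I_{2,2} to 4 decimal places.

0.1673

I_{0,0} (trapezoid, 1 panel, h=1.8000): 0.366689
I_{1,0} (trapezoid, 2 panels, h=0.9000): 0.218276
I_{2,0} (trapezoid, 4 panels, h=0.4500): 0.180091
I_{1,1} = 0.218276 + (0.218276 − 0.366689)/3 = 0.168805
I_{2,1} = 0.180091 + (0.180091 − 0.218276)/3 = 0.167363
I_{2,2} = 0.167363 + (0.167363 − 0.168805)/15 = 0.167267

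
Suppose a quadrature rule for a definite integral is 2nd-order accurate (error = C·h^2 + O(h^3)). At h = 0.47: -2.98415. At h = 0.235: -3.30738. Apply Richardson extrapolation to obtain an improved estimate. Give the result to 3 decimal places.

The leading error scales as h^2; refining by a factor of 2 reduces it by 2^2 = 4.
Extrapolated value = (4·A(h/2) − A(h)) / (4 − 1)
= (4·(-3.30738) − (-2.98415)) / 3
= -10.24537 / 3 = -3.41512

-3.415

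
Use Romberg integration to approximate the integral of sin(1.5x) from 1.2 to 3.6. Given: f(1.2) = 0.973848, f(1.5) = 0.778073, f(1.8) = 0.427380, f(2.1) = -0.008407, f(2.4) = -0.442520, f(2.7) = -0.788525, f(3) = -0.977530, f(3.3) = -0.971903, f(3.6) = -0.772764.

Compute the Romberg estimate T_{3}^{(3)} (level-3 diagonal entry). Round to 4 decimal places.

T_{0}^{(0)} (trapezoid, 1 panel, h=2.4000): 0.241301
T_{1}^{(0)} (trapezoid, 2 panels, h=1.2000): -0.410374
T_{2}^{(0)} (trapezoid, 4 panels, h=0.6000): -0.535277
T_{3}^{(0)} (trapezoid, 8 panels, h=0.3000): -0.564867
T_{1}^{(1)} = -0.410374 + (-0.410374 − 0.241301)/3 = -0.627599
T_{2}^{(1)} = -0.535277 + (-0.535277 − (-0.410374))/3 = -0.576911
T_{3}^{(1)} = -0.564867 + (-0.564867 − (-0.535277))/3 = -0.574730
T_{2}^{(2)} = -0.576911 + (-0.576911 − (-0.627599))/15 = -0.573532
T_{3}^{(2)} = -0.574730 + (-0.574730 − (-0.576911))/15 = -0.574585
T_{3}^{(3)} = -0.574585 + (-0.574585 − (-0.573532))/63 = -0.574602

-0.5746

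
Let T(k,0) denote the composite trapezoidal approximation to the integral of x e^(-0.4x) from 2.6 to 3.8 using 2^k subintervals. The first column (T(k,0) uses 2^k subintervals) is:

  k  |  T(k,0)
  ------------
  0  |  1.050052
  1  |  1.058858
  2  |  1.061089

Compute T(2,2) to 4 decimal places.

Richardson extrapolation on the trapezoidal column (denominator 4−1=3):
T(1,1) = (4·1.058858 − 1.050052) / 3 = 1.061793
T(2,1) = (4·1.061089 − 1.058858) / 3 = 1.061833
T(2,2) = (16·1.061833 − 1.061793) / 15 = 1.061836

1.0618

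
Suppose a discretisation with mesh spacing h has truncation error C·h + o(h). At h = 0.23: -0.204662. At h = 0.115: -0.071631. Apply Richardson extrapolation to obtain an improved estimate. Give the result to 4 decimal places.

0.0614

The leading error scales as h; refining by a factor of 2 reduces it by 2^1 = 2.
Extrapolated value = (2·A(h/2) − A(h)) / (2 − 1)
= (2·(-0.071631) − (-0.204662)) / 1
= 0.061400 / 1 = 0.061400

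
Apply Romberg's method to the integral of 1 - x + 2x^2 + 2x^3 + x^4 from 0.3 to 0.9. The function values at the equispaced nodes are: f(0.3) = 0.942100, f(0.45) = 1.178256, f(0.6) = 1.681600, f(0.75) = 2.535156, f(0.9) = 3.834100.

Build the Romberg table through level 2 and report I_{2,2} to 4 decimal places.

1.1496

I_{0,0} (trapezoid, 1 panel, h=0.6000): 1.432860
I_{1,0} (trapezoid, 2 panels, h=0.3000): 1.220910
I_{2,0} (trapezoid, 4 panels, h=0.1500): 1.167467
I_{1,1} = 1.220910 + (1.220910 − 1.432860)/3 = 1.150260
I_{2,1} = 1.167467 + (1.167467 − 1.220910)/3 = 1.149653
I_{2,2} = 1.149653 + (1.149653 − 1.150260)/15 = 1.149613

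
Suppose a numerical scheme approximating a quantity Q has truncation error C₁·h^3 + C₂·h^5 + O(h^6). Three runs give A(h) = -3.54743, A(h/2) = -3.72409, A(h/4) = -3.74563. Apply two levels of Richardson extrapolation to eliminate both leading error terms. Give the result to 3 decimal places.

First eliminate the h^3 term (factor 2^3 = 8):
  B₁ = (8·(-3.72409) − (-3.54743))/7 = -3.74933
  B₂ = (8·(-3.74563) − (-3.72409))/7 = -3.74871
Then eliminate the h^5 term (factor 2^5 = 32):
  (32·(-3.74871) − (-3.74933))/31 = -3.74869

-3.749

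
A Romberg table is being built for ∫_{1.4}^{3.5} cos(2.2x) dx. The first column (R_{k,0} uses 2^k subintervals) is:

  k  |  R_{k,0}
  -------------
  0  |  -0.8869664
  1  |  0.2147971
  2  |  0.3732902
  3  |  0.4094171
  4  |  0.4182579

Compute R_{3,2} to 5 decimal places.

R_{2,1} = 0.3732902 + (0.3732902 − 0.2147971)/3 = 0.4261212
R_{3,1} = (4·0.4094171 − 0.3732902) / 3 = 0.4214594
R_{3,2} = 0.4214594 + (0.4214594 − 0.4261212)/15 = 0.4211486
(Column j=1 coincides with Simpson's rule on the same nodes.)

0.42115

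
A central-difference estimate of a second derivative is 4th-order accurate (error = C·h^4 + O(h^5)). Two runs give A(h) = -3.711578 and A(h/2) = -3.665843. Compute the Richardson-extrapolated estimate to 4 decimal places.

The leading error scales as h^4; refining by a factor of 2 reduces it by 2^4 = 16.
Extrapolated value = (16·A(h/2) − A(h)) / (16 − 1)
= (16·(-3.665843) − (-3.711578)) / 15
= -54.941910 / 15 = -3.662794

-3.6628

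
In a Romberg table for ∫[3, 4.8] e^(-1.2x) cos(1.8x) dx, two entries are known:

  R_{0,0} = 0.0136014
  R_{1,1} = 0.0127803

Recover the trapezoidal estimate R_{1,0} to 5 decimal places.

From R_{1,1} = (4·R_{1,0} − R_{0,0})/3, solve for R_{1,0}:
4·R_{1,0} = 3·0.0127803 + 0.0136014 = 0.0519423
R_{1,0} = 0.0129856

0.01299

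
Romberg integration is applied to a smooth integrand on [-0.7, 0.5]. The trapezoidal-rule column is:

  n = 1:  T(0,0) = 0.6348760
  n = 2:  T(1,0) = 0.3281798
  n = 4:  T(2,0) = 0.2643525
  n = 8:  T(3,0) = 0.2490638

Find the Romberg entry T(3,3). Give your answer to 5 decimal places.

Richardson extrapolation on the trapezoidal column (denominator 4−1=3):
T(1,1) = (4·0.3281798 − 0.6348760) / 3 = 0.2259477
T(2,1) = (4·0.2643525 − 0.3281798) / 3 = 0.2430767
T(3,1) = (4·0.2490638 − 0.2643525) / 3 = 0.2439676
T(2,2) = 0.2430767 + (0.2430767 − 0.2259477)/15 = 0.2442186
T(3,2) = 0.2439676 + (0.2439676 − 0.2430767)/15 = 0.2440270
T(3,3) = (64·0.2440270 − 0.2442186) / 63 = 0.2440240

0.24402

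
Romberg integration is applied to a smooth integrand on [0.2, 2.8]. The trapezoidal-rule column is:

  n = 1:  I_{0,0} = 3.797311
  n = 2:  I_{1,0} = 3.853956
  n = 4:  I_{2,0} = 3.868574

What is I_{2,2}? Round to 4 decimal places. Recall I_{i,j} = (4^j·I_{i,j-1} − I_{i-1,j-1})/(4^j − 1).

3.8735

I_{1,1} = 3.853956 + (3.853956 − 3.797311)/3 = 3.872838
I_{2,1} = 3.868574 + (3.868574 − 3.853956)/3 = 3.873447
I_{2,2} = (16·3.873447 − 3.872838) / 15 = 3.873488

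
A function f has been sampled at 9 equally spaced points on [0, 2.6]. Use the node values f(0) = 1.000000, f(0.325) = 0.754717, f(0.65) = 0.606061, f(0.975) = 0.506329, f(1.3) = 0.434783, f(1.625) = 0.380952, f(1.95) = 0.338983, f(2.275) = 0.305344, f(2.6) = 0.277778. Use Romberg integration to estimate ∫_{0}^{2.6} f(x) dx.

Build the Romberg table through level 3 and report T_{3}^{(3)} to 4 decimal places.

1.2810

T_{0}^{(0)} (trapezoid, 1 panel, h=2.6000): 1.661111
T_{1}^{(0)} (trapezoid, 2 panels, h=1.3000): 1.395774
T_{2}^{(0)} (trapezoid, 4 panels, h=0.6500): 1.312165
T_{3}^{(0)} (trapezoid, 8 panels, h=0.3250): 1.288969
T_{1}^{(1)} = 1.395774 + (1.395774 − 1.661111)/3 = 1.307328
T_{2}^{(1)} = 1.312165 + (1.312165 − 1.395774)/3 = 1.284295
T_{3}^{(1)} = 1.288969 + (1.288969 − 1.312165)/3 = 1.281237
T_{2}^{(2)} = 1.284295 + (1.284295 − 1.307328)/15 = 1.282759
T_{3}^{(2)} = 1.281237 + (1.281237 − 1.284295)/15 = 1.281033
T_{3}^{(3)} = 1.281033 + (1.281033 − 1.282759)/63 = 1.281006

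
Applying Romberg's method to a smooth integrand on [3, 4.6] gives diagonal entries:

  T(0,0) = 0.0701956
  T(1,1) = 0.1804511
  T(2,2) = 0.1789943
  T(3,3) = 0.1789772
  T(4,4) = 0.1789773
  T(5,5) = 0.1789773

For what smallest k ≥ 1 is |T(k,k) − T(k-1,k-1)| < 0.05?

|T(1,1) − T(0,0)| = 0.1102555 ≥ 0.05
|T(2,2) − T(1,1)| = 0.0014568 < 0.05

k = 2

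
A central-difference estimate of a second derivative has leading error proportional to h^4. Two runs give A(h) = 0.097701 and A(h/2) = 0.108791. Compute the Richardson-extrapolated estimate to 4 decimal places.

The leading error scales as h^4; refining by a factor of 2 reduces it by 2^4 = 16.
Extrapolated value = (16·A(h/2) − A(h)) / (16 − 1)
= (16·0.108791 − 0.097701) / 15
= 1.642955 / 15 = 0.109530

0.1095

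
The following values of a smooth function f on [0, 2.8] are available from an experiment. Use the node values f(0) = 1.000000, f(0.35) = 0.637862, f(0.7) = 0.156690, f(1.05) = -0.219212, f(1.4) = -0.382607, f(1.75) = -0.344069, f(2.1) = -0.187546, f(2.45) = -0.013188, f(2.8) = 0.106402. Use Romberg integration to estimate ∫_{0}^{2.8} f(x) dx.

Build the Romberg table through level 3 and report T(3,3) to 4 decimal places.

T(0,0) (trapezoid, 1 panel, h=2.8000): 1.548963
T(1,0) (trapezoid, 2 panels, h=1.4000): 0.238832
T(2,0) (trapezoid, 4 panels, h=0.7000): 0.097817
T(3,0) (trapezoid, 8 panels, h=0.3500): 0.070396
T(1,1) = 0.238832 + (0.238832 − 1.548963)/3 = -0.197878
T(2,1) = 0.097817 + (0.097817 − 0.238832)/3 = 0.050812
T(3,1) = 0.070396 + (0.070396 − 0.097817)/3 = 0.061256
T(2,2) = 0.050812 + (0.050812 − (-0.197878))/15 = 0.067391
T(3,2) = 0.061256 + (0.061256 − 0.050812)/15 = 0.061952
T(3,3) = 0.061952 + (0.061952 − 0.067391)/63 = 0.061866

0.0619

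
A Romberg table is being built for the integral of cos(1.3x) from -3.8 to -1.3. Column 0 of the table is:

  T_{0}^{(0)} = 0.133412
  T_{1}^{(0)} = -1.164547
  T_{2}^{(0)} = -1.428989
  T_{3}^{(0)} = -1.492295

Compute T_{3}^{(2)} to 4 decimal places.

T_{2}^{(1)} = (4·(-1.428989) − (-1.164547)) / 3 = -1.517136
T_{3}^{(1)} = -1.492295 + (-1.492295 − (-1.428989))/3 = -1.513397
T_{3}^{(2)} = -1.513397 + (-1.513397 − (-1.517136))/15 = -1.513148

-1.5131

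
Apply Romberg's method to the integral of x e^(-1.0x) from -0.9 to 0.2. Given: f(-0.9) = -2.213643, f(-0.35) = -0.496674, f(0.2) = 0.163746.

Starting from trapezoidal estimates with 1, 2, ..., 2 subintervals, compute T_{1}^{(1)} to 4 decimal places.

-0.7400

T_{0}^{(0)} (trapezoid, 1 panel, h=1.1000): -1.127443
T_{1}^{(0)} (trapezoid, 2 panels, h=0.5500): -0.836892
T_{1}^{(1)} = -0.836892 + (-0.836892 − (-1.127443))/3 = -0.740042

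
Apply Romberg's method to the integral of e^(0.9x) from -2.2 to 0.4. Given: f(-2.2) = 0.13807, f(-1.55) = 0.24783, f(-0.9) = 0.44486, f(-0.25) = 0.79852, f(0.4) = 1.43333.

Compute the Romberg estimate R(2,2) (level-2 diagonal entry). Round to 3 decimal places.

R(0,0) (trapezoid, 1 panel, h=2.6000): 2.04282
R(1,0) (trapezoid, 2 panels, h=1.3000): 1.59973
R(2,0) (trapezoid, 4 panels, h=0.6500): 1.47999
R(1,1) = 1.59973 + (1.59973 − 2.04282)/3 = 1.45203
R(2,1) = 1.47999 + (1.47999 − 1.59973)/3 = 1.44008
R(2,2) = 1.44008 + (1.44008 − 1.45203)/15 = 1.43928

1.439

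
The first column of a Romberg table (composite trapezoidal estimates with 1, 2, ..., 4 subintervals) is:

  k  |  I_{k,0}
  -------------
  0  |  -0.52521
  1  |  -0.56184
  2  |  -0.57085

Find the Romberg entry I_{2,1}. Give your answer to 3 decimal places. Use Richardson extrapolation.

-0.574

I_{2,1} = (4·(-0.57085) − (-0.56184)) / 3 = -0.57385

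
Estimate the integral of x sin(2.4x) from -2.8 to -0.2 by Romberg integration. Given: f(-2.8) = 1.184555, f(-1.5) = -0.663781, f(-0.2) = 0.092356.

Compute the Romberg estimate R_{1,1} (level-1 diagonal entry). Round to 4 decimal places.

R_{0,0} (trapezoid, 1 panel, h=2.6000): 1.659984
R_{1,0} (trapezoid, 2 panels, h=1.3000): -0.032923
R_{1,1} = -0.032923 + (-0.032923 − 1.659984)/3 = -0.597225

-0.5972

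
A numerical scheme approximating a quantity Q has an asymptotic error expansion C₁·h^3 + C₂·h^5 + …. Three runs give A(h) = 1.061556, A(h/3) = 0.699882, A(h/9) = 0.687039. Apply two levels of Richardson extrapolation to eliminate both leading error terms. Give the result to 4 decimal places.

0.6865

First eliminate the h^3 term (factor 3^3 = 27):
  B₁ = (27·0.699882 − 1.061556)/26 = 0.685971
  B₂ = (27·0.687039 − 0.699882)/26 = 0.686545
Then eliminate the h^5 term (factor 3^5 = 243):
  (243·0.686545 − 0.685971)/242 = 0.686547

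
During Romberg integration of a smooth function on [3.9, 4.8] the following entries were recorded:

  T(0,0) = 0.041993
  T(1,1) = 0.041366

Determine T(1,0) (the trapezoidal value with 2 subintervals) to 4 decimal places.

0.0415

From T(1,1) = (4·T(1,0) − T(0,0))/3, solve for T(1,0):
4·T(1,0) = 3·0.041366 + 0.041993 = 0.166091
T(1,0) = 0.041523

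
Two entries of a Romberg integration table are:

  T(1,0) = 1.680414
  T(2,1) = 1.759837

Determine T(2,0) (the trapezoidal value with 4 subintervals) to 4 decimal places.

From T(2,1) = (4·T(2,0) − T(1,0))/3, solve for T(2,0):
4·T(2,0) = 3·1.759837 + 1.680414 = 6.959925
T(2,0) = 1.739981

1.7400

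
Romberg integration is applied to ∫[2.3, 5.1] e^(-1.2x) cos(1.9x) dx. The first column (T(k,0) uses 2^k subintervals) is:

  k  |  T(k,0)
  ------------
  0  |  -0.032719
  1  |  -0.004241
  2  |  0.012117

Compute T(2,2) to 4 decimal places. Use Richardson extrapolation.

Richardson extrapolation on the trapezoidal column (denominator 4−1=3):
T(1,1) = -0.004241 + (-0.004241 − (-0.032719))/3 = 0.005252
T(2,1) = (4·0.012117 − (-0.004241)) / 3 = 0.017570
T(2,2) = (16·0.017570 − 0.005252) / 15 = 0.018391
(Column j=1 coincides with Simpson's rule on the same nodes.)

0.0184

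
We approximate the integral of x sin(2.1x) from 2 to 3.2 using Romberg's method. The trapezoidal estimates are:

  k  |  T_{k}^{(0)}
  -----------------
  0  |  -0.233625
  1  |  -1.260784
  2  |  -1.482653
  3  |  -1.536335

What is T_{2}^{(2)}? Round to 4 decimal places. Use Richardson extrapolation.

-1.5535

T_{1}^{(1)} = -1.260784 + (-1.260784 − (-0.233625))/3 = -1.603170
T_{2}^{(1)} = -1.482653 + (-1.482653 − (-1.260784))/3 = -1.556609
T_{2}^{(2)} = -1.556609 + (-1.556609 − (-1.603170))/15 = -1.553505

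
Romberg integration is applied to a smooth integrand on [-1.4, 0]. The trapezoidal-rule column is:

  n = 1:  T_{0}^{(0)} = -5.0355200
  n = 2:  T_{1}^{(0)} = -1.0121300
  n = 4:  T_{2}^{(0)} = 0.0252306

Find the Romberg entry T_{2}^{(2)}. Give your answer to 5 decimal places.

0.37382

Richardson extrapolation on the trapezoidal column (denominator 4−1=3):
T_{1}^{(1)} = -1.0121300 + (-1.0121300 − (-5.0355200))/3 = 0.3290000
T_{2}^{(1)} = 0.0252306 + (0.0252306 − (-1.0121300))/3 = 0.3710175
T_{2}^{(2)} = 0.3710175 + (0.3710175 − 0.3290000)/15 = 0.3738187
(Column j=1 coincides with Simpson's rule on the same nodes.)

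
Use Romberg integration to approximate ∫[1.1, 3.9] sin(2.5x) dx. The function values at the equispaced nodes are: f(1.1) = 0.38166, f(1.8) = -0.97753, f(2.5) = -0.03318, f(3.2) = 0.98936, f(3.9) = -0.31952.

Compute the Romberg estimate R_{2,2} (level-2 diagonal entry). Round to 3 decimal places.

0.013

R_{0,0} (trapezoid, 1 panel, h=2.8000): 0.08700
R_{1,0} (trapezoid, 2 panels, h=1.4000): -0.00295
R_{2,0} (trapezoid, 4 panels, h=0.7000): 0.00680
R_{1,1} = -0.00295 + (-0.00295 − 0.08700)/3 = -0.03293
R_{2,1} = 0.00680 + (0.00680 − (-0.00295))/3 = 0.01005
R_{2,2} = 0.01005 + (0.01005 − (-0.03293))/15 = 0.01292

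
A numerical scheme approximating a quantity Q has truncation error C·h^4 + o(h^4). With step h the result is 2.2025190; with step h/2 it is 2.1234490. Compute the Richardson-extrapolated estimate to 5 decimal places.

The leading error scales as h^4; refining by a factor of 2 reduces it by 2^4 = 16.
Extrapolated value = (16·A(h/2) − A(h)) / (16 − 1)
= (16·2.1234490 − 2.2025190) / 15
= 31.7726650 / 15 = 2.1181777

2.11818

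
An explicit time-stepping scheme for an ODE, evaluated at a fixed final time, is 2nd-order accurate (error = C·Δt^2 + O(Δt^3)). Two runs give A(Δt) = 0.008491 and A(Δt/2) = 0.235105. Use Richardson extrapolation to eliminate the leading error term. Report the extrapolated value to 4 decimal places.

The leading error scales as Δt^2; refining by a factor of 2 reduces it by 2^2 = 4.
Extrapolated value = (4·A(Δt/2) − A(Δt)) / (4 − 1)
= (4·0.235105 − 0.008491) / 3
= 0.931929 / 3 = 0.310643

0.3106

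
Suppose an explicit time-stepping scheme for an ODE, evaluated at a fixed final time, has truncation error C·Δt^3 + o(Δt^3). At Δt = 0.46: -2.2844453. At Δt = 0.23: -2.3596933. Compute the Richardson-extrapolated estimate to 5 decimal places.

Extrapolated value = (8·A(Δt/2) − A(Δt)) / (8 − 1)
= (8·(-2.3596933) − (-2.2844453)) / 7
= -16.5931011 / 7 = -2.3704430

-2.37044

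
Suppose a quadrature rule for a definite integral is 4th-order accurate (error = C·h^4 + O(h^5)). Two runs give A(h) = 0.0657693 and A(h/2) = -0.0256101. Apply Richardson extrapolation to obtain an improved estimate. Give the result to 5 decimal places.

The leading error scales as h^4; refining by a factor of 2 reduces it by 2^4 = 16.
Extrapolated value = (16·A(h/2) − A(h)) / (16 − 1)
= (16·(-0.0256101) − 0.0657693) / 15
= -0.4755309 / 15 = -0.0317021

-0.03170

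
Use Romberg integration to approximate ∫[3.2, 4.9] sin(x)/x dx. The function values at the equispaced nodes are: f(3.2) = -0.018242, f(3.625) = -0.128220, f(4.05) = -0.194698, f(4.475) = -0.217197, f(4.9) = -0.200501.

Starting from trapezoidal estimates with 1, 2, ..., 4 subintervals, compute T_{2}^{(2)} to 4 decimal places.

-0.2818

T_{0}^{(0)} (trapezoid, 1 panel, h=1.7000): -0.185932
T_{1}^{(0)} (trapezoid, 2 panels, h=0.8500): -0.258459
T_{2}^{(0)} (trapezoid, 4 panels, h=0.4250): -0.276032
T_{1}^{(1)} = -0.258459 + (-0.258459 − (-0.185932))/3 = -0.282635
T_{2}^{(1)} = -0.276032 + (-0.276032 − (-0.258459))/3 = -0.281890
T_{2}^{(2)} = -0.281890 + (-0.281890 − (-0.282635))/15 = -0.281840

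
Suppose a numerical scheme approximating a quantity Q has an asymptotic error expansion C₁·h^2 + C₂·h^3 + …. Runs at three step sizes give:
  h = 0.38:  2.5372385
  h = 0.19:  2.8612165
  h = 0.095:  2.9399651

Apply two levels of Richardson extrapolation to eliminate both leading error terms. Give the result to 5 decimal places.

2.96579

First eliminate the h^2 term (factor 2^2 = 4):
  B₁ = (4·2.8612165 − 2.5372385)/3 = 2.9692092
  B₂ = (4·2.9399651 − 2.8612165)/3 = 2.9662146
Then eliminate the h^3 term (factor 2^3 = 8):
  (8·2.9662146 − 2.9692092)/7 = 2.9657868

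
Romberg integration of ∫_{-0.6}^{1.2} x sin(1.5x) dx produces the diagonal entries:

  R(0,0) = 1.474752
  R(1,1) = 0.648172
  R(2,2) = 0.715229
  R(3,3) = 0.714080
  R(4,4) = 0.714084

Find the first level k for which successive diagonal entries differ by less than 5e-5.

|R(1,1) − R(0,0)| = 0.826580 ≥ 5e-5
|R(2,2) − R(1,1)| = 0.067057 ≥ 5e-5
|R(3,3) − R(2,2)| = 0.001149 ≥ 5e-5
|R(4,4) − R(3,3)| = 0.000004 < 5e-5

k = 4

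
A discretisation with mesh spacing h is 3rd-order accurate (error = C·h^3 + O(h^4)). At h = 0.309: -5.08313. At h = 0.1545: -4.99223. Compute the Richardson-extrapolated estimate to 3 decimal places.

The leading error scales as h^3; refining by a factor of 2 reduces it by 2^3 = 8.
Extrapolated value = (8·A(h/2) − A(h)) / (8 − 1)
= (8·(-4.99223) − (-5.08313)) / 7
= -34.85471 / 7 = -4.97924

-4.979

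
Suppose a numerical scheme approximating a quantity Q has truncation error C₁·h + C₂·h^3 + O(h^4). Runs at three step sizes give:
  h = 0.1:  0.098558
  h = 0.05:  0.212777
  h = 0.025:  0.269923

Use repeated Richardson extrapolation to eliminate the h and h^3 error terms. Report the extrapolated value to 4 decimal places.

First eliminate the h term (factor 2^1 = 2):
  B₁ = (2·0.212777 − 0.098558)/1 = 0.326996
  B₂ = (2·0.269923 − 0.212777)/1 = 0.327069
Then eliminate the h^3 term (factor 2^3 = 8):
  (8·0.327069 − 0.326996)/7 = 0.327079

0.3271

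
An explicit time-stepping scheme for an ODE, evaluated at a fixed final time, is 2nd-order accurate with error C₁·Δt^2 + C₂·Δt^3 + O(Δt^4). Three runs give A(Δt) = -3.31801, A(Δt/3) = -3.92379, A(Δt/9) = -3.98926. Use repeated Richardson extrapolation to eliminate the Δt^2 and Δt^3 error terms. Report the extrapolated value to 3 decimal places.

-3.997

First eliminate the Δt^2 term (factor 3^2 = 9):
  B₁ = (9·(-3.92379) − (-3.31801))/8 = -3.99951
  B₂ = (9·(-3.98926) − (-3.92379))/8 = -3.99744
Then eliminate the Δt^3 term (factor 3^3 = 27):
  (27·(-3.99744) − (-3.99951))/26 = -3.99736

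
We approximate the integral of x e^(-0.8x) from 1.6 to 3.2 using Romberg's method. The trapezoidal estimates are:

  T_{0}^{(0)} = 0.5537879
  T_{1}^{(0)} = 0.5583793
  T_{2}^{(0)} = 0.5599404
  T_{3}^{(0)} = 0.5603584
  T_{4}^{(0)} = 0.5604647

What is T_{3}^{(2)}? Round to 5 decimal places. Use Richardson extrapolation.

0.56050

Richardson extrapolation on the trapezoidal column (denominator 4−1=3):
T_{2}^{(1)} = 0.5599404 + (0.5599404 − 0.5583793)/3 = 0.5604608
T_{3}^{(1)} = 0.5603584 + (0.5603584 − 0.5599404)/3 = 0.5604977
T_{3}^{(2)} = 0.5604977 + (0.5604977 − 0.5604608)/15 = 0.5605002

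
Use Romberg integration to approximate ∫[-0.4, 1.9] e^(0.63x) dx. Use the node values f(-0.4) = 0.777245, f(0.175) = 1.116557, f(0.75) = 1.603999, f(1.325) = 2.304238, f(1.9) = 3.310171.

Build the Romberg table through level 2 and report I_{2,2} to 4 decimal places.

I_{0,0} (trapezoid, 1 panel, h=2.3000): 4.700528
I_{1,0} (trapezoid, 2 panels, h=1.1500): 4.194863
I_{2,0} (trapezoid, 4 panels, h=0.5750): 4.064389
I_{1,1} = 4.194863 + (4.194863 − 4.700528)/3 = 4.026308
I_{2,1} = 4.064389 + (4.064389 − 4.194863)/3 = 4.020898
I_{2,2} = 4.020898 + (4.020898 − 4.026308)/15 = 4.020537

4.0205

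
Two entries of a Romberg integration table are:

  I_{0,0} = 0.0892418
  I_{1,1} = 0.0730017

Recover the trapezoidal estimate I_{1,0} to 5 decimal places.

0.07706

From I_{1,1} = (4·I_{1,0} − I_{0,0})/3, solve for I_{1,0}:
4·I_{1,0} = 3·0.0730017 + 0.0892418 = 0.3082469
I_{1,0} = 0.0770617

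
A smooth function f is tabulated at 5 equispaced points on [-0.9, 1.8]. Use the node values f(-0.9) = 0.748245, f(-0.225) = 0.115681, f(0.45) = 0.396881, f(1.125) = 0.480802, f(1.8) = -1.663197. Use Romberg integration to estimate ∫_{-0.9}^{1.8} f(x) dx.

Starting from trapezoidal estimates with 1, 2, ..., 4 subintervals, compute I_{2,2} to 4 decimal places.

0.5234

I_{0,0} (trapezoid, 1 panel, h=2.7000): -1.235185
I_{1,0} (trapezoid, 2 panels, h=1.3500): -0.081803
I_{2,0} (trapezoid, 4 panels, h=0.6750): 0.361724
I_{1,1} = -0.081803 + (-0.081803 − (-1.235185))/3 = 0.302658
I_{2,1} = 0.361724 + (0.361724 − (-0.081803))/3 = 0.509566
I_{2,2} = 0.509566 + (0.509566 − 0.302658)/15 = 0.523360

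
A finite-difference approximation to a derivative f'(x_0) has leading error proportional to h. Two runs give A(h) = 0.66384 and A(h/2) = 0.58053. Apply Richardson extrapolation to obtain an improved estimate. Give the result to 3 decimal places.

0.497

The leading error scales as h; refining by a factor of 2 reduces it by 2^1 = 2.
Extrapolated value = (2·A(h/2) − A(h)) / (2 − 1)
= (2·0.58053 − 0.66384) / 1
= 0.49722 / 1 = 0.49722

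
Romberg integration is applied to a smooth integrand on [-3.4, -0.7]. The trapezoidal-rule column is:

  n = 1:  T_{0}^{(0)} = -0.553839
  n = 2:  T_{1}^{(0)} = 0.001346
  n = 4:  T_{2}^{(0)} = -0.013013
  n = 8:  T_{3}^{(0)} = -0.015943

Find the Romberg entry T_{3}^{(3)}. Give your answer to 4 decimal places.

-0.0166

T_{1}^{(1)} = (4·0.001346 − (-0.553839)) / 3 = 0.186408
T_{2}^{(1)} = -0.013013 + (-0.013013 − 0.001346)/3 = -0.017799
T_{3}^{(1)} = -0.015943 + (-0.015943 − (-0.013013))/3 = -0.016920
T_{2}^{(2)} = (16·(-0.017799) − 0.186408) / 15 = -0.031413
T_{3}^{(2)} = -0.016920 + (-0.016920 − (-0.017799))/15 = -0.016861
T_{3}^{(3)} = (64·(-0.016861) − (-0.031413)) / 63 = -0.016630
(Column j=1 coincides with Simpson's rule on the same nodes.)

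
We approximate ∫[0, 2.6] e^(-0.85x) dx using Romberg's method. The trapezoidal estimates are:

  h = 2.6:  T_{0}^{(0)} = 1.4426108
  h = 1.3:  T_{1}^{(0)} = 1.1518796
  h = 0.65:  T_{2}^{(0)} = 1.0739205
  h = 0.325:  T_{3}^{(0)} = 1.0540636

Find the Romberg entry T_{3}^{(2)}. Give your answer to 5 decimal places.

1.04741

Richardson extrapolation on the trapezoidal column (denominator 4−1=3):
T_{2}^{(1)} = (4·1.0739205 − 1.1518796) / 3 = 1.0479341
T_{3}^{(1)} = (4·1.0540636 − 1.0739205) / 3 = 1.0474446
T_{3}^{(2)} = (16·1.0474446 − 1.0479341) / 15 = 1.0474120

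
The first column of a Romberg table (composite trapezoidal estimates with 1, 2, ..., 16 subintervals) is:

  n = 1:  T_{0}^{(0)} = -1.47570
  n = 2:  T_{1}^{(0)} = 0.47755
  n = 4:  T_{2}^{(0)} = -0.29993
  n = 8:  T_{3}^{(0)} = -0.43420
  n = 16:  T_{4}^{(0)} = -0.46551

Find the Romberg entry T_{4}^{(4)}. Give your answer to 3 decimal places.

-0.476

Richardson extrapolation on the trapezoidal column (denominator 4−1=3):
T_{1}^{(1)} = 0.47755 + (0.47755 − (-1.47570))/3 = 1.12863
T_{2}^{(1)} = -0.29993 + (-0.29993 − 0.47755)/3 = -0.55909
T_{3}^{(1)} = (4·(-0.43420) − (-0.29993)) / 3 = -0.47896
T_{4}^{(1)} = (4·(-0.46551) − (-0.43420)) / 3 = -0.47595
T_{2}^{(2)} = -0.55909 + (-0.55909 − 1.12863)/15 = -0.67160
T_{3}^{(2)} = (16·(-0.47896) − (-0.55909)) / 15 = -0.47362
T_{4}^{(2)} = -0.47595 + (-0.47595 − (-0.47896))/15 = -0.47575
T_{3}^{(3)} = (64·(-0.47362) − (-0.67160)) / 63 = -0.47048
T_{4}^{(3)} = -0.47575 + (-0.47575 − (-0.47362))/63 = -0.47578
T_{4}^{(4)} = -0.47578 + (-0.47578 − (-0.47048))/255 = -0.47580
(Column j=1 coincides with Simpson's rule on the same nodes.)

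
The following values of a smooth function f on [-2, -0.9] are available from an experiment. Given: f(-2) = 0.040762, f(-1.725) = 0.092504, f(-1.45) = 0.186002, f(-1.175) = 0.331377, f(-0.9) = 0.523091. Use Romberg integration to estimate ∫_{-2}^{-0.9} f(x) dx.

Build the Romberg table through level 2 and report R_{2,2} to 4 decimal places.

0.2413

R_{0,0} (trapezoid, 1 panel, h=1.1000): 0.310119
R_{1,0} (trapezoid, 2 panels, h=0.5500): 0.257361
R_{2,0} (trapezoid, 4 panels, h=0.2750): 0.245248
R_{1,1} = 0.257361 + (0.257361 − 0.310119)/3 = 0.239775
R_{2,1} = 0.245248 + (0.245248 − 0.257361)/3 = 0.241210
R_{2,2} = 0.241210 + (0.241210 − 0.239775)/15 = 0.241306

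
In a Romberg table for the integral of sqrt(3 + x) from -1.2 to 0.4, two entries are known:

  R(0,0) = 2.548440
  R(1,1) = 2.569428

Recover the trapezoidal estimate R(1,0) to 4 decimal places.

From R(1,1) = (4·R(1,0) − R(0,0))/3, solve for R(1,0):
4·R(1,0) = 3·2.569428 + 2.548440 = 10.256724
R(1,0) = 2.564181

2.5642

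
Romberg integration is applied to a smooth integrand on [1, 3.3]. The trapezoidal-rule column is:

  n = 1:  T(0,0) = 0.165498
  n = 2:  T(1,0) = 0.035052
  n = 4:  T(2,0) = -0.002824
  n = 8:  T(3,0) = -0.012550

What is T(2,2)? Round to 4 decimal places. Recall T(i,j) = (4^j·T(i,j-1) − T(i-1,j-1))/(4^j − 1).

-0.0159

Richardson extrapolation on the trapezoidal column (denominator 4−1=3):
T(1,1) = 0.035052 + (0.035052 − 0.165498)/3 = -0.008430
T(2,1) = -0.002824 + (-0.002824 − 0.035052)/3 = -0.015449
T(2,2) = -0.015449 + (-0.015449 − (-0.008430))/15 = -0.015917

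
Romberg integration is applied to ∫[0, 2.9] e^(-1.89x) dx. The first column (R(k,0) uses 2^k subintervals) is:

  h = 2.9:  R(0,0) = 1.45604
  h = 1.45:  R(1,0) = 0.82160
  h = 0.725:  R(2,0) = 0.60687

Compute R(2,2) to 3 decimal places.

0.530

Richardson extrapolation on the trapezoidal column (denominator 4−1=3):
R(1,1) = 0.82160 + (0.82160 − 1.45604)/3 = 0.61012
R(2,1) = (4·0.60687 − 0.82160) / 3 = 0.53529
R(2,2) = (16·0.53529 − 0.61012) / 15 = 0.53030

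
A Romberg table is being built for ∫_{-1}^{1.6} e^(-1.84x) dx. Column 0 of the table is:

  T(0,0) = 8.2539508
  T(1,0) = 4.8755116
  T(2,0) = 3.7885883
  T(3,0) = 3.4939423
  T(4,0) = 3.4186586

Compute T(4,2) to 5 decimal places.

T(3,1) = 3.4939423 + (3.4939423 − 3.7885883)/3 = 3.3957270
T(4,1) = (4·3.4186586 − 3.4939423) / 3 = 3.3935640
T(4,2) = 3.3935640 + (3.3935640 − 3.3957270)/15 = 3.3934198

3.39342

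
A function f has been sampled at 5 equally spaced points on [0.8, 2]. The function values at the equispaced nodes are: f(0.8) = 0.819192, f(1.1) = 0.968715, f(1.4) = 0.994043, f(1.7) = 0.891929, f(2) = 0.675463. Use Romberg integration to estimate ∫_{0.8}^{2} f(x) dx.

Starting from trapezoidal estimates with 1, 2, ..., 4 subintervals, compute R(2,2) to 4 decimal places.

R(0,0) (trapezoid, 1 panel, h=1.2000): 0.896793
R(1,0) (trapezoid, 2 panels, h=0.6000): 1.044822
R(2,0) (trapezoid, 4 panels, h=0.3000): 1.080604
R(1,1) = 1.044822 + (1.044822 − 0.896793)/3 = 1.094165
R(2,1) = 1.080604 + (1.080604 − 1.044822)/3 = 1.092531
R(2,2) = 1.092531 + (1.092531 − 1.094165)/15 = 1.092422

1.0924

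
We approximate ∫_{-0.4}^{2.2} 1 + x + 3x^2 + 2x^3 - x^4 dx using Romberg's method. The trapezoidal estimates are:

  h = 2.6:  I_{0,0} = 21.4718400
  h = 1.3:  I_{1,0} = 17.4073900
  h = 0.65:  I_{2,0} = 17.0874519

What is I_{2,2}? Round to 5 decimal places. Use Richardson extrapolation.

17.04269

I_{1,1} = 17.4073900 + (17.4073900 − 21.4718400)/3 = 16.0525733
I_{2,1} = (4·17.0874519 − 17.4073900) / 3 = 16.9808059
I_{2,2} = (16·16.9808059 − 16.0525733) / 15 = 17.0426881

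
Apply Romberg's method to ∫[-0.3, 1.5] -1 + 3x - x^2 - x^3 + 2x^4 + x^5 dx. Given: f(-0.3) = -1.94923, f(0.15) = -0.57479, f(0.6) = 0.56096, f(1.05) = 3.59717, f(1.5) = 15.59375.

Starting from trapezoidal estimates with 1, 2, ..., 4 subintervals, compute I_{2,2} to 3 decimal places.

3.979

I_{0,0} (trapezoid, 1 panel, h=1.8000): 12.28007
I_{1,0} (trapezoid, 2 panels, h=0.9000): 6.64490
I_{2,0} (trapezoid, 4 panels, h=0.4500): 4.68252
I_{1,1} = 6.64490 + (6.64490 − 12.28007)/3 = 4.76651
I_{2,1} = 4.68252 + (4.68252 − 6.64490)/3 = 4.02839
I_{2,2} = 4.02839 + (4.02839 − 4.76651)/15 = 3.97918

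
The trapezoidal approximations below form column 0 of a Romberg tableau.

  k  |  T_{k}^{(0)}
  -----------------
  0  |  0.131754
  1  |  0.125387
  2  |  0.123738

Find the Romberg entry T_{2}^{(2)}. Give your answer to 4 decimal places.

Richardson extrapolation on the trapezoidal column (denominator 4−1=3):
T_{1}^{(1)} = 0.125387 + (0.125387 − 0.131754)/3 = 0.123265
T_{2}^{(1)} = (4·0.123738 − 0.125387) / 3 = 0.123188
T_{2}^{(2)} = 0.123188 + (0.123188 − 0.123265)/15 = 0.123183
(Column j=1 coincides with Simpson's rule on the same nodes.)

0.1232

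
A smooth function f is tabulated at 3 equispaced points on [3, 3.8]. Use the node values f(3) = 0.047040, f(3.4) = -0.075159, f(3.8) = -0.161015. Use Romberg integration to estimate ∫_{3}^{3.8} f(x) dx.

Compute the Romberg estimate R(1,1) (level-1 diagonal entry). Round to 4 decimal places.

R(0,0) (trapezoid, 1 panel, h=0.8000): -0.045590
R(1,0) (trapezoid, 2 panels, h=0.4000): -0.052859
R(1,1) = -0.052859 + (-0.052859 − (-0.045590))/3 = -0.055282

-0.0553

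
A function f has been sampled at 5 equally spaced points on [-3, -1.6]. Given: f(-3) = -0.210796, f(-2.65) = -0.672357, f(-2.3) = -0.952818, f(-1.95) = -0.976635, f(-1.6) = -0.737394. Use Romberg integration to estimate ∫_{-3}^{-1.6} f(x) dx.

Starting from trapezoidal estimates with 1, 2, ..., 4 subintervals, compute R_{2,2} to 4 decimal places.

-1.1019

R_{0,0} (trapezoid, 1 panel, h=1.4000): -0.663733
R_{1,0} (trapezoid, 2 panels, h=0.7000): -0.998839
R_{2,0} (trapezoid, 4 panels, h=0.3500): -1.076567
R_{1,1} = -0.998839 + (-0.998839 − (-0.663733))/3 = -1.110541
R_{2,1} = -1.076567 + (-1.076567 − (-0.998839))/3 = -1.102476
R_{2,2} = -1.102476 + (-1.102476 − (-1.110541))/15 = -1.101938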